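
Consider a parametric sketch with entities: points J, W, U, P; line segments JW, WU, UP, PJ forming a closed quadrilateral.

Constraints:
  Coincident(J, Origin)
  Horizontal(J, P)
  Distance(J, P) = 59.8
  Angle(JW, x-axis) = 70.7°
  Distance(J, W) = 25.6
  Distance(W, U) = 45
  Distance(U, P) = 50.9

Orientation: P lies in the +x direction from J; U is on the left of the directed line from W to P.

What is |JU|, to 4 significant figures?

67.20

Checks: |WU| = 45.00 ✓; |UP| = 50.90 ✓.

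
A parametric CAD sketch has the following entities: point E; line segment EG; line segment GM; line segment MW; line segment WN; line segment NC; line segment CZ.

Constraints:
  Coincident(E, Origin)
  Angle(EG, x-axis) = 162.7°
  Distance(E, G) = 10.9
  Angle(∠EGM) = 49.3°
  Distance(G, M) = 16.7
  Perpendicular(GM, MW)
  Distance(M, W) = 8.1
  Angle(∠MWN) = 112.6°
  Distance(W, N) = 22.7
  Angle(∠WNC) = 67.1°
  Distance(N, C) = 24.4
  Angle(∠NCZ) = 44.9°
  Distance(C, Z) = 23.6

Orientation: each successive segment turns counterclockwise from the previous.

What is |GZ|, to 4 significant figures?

15.49

E is at the origin; EG runs at 162.7° with length 10.9, so G = (-10.41, 3.241). ∠EGM = 49.3° gives GM at -66.60° from the x-axis; with |GM| = 16.7, M = (-3.775, -12.09). GM ⟂ MW, so MW runs at 23.40°; with |MW| = 8.1, W = (3.659, -8.868). ∠MWN = 112.6° gives WN at 90.80° from the x-axis; with |WN| = 22.7, N = (3.342, 13.83). ∠WNC = 67.1° gives NC at -156.3° from the x-axis; with |NC| = 24.4, C = (-19.00, 4.022). ∠NCZ = 44.9° gives CZ at -21.20° from the x-axis; with |CZ| = 23.6, Z = (3.003, -4.512). Then |GZ| = |Z − G| = 15.49.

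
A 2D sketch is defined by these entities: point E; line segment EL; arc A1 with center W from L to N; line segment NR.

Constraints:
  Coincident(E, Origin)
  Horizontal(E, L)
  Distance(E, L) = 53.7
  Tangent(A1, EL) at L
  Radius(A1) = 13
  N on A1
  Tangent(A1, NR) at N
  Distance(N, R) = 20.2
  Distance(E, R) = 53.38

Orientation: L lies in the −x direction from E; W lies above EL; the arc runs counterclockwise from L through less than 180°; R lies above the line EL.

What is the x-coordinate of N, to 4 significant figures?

-40.71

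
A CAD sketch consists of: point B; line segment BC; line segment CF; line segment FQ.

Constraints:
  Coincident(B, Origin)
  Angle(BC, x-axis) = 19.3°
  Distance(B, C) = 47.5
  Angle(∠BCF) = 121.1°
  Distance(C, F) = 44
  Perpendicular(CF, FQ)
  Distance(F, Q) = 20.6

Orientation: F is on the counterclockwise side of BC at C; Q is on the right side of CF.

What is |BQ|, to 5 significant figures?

91.932

∠BCF = 121.1°, so CF runs at 19.3° + (180° − 121.1°) = 78.200° from the x-axis; with |CF| = 44.0, F = C + 44.0·(cos 78.200°, sin 78.200°) = (53.828, 58.770). CF is perpendicular to FQ; with |FQ| = 20.6 on the right of CF, Q = F + 20.6·(0.97887, -0.20450) = (73.993, 54.557). Then |BQ| = |Q − B| = 91.932.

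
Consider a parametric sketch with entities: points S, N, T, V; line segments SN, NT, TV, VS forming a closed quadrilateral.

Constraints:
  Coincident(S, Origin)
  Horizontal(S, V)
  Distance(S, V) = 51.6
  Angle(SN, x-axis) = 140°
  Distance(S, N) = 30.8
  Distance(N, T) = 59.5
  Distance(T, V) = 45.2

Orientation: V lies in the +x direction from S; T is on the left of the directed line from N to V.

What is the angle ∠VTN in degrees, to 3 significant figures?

94.9°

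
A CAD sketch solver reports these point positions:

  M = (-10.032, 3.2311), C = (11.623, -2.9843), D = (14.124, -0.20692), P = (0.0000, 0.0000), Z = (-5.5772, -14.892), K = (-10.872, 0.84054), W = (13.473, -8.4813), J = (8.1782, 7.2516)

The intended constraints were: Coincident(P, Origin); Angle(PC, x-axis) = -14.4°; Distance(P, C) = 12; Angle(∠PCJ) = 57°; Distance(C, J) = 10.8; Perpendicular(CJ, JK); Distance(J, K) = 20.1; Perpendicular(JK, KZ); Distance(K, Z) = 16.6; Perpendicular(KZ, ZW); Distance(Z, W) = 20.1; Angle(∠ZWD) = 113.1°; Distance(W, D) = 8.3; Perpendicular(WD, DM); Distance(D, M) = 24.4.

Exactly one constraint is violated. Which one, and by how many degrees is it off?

Perpendicular(WD, DM) — off by 3.60°.

P = (0.00, 0.00) ✓; PC at -14.40° ✓; |PC| = 12.00 ✓; ∠PCJ = 57.00° ✓; |CJ| = 10.80 ✓; ∠(CJ, JK) = 90.00° ✓; |JK| = 20.10 ✓; ∠(JK, KZ) = 90.00° ✓; |KZ| = 16.60 ✓; ∠(KZ, ZW) = 90.00° ✓; |ZW| = 20.10 ✓; ∠ZWD = 113.1° ✓; |WD| = 8.300 ✓; ∠(WD, DM) = 86.40° ✗; |DM| = 24.40 ✓.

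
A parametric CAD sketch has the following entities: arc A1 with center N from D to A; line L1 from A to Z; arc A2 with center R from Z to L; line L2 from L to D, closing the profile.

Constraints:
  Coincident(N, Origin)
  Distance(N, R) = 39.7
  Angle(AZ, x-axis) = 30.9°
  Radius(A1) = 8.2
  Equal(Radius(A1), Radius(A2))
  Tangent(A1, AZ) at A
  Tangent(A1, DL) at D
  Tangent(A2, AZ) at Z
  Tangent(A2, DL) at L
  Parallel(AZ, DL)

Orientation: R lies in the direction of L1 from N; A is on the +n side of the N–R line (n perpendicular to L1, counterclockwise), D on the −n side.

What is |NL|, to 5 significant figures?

40.538

The slot axis is L1's direction at 30.9°, so u = (cos 30.9°, sin 30.9°) = (0.85806, 0.51354) and n = (−sin 30.9°, cos 30.9°) = (-0.51354, 0.85806). N is at the origin and R lies 39.7 along u from N, so R = 39.7·u = (34.065, 20.388). Tangency of A1 to both parallel lines with radius 8.2 puts A and D at N ± 8.2·n: A = (-4.2110, 7.0361), D = (4.2110, -7.0361). Equal radii place Z and L the same way about R: Z = R + 8.2·n = (29.854, 27.424), L = R − 8.2·n = (38.276, 13.351). Then |NL| = |L − N| = 40.538.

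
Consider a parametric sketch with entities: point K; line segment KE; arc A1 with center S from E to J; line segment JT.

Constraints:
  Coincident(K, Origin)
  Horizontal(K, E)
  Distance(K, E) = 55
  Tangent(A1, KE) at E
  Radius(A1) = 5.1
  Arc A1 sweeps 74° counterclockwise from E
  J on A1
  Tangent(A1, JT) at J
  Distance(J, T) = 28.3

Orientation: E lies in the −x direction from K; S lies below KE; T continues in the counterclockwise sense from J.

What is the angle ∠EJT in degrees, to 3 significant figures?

143°

K is at the origin; K and E share the same y with |KE| = 55.0 and E on the −x side, so E = (-55.0, 0.00). Tangency of A1 to KE means the radius SE is perpendicular to KE, so S = E + (0, -5.1) = (-55.0, -5.10). On A1, E sits at bearing 90° from S; a 74° counterclockwise sweep puts J at bearing 164°, so J = S + 5.1·(cos 164°, sin 164°) = (-59.9, -3.69). The tangent condition forces SJ to be normal to JT, so JT runs along (−sin 164°, cos 164°); with |JT| = 28.3, T = (-67.7, -30.9). Then cos ∠EJT = JE·JT / (|JE||JT|), giving 143°.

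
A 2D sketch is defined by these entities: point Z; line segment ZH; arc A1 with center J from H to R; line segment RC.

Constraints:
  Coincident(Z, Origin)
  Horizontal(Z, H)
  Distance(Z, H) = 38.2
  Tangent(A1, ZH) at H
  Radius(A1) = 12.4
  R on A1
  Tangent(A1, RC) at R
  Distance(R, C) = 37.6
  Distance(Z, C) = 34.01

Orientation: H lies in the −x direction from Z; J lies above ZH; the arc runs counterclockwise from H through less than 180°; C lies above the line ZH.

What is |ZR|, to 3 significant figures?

29.0

Checks: Z = (0.00, 0.00) ✓; |JH| = 12.40 ✓; |JR| = 12.40 ✓; ∠(JR, RC) = 90.00° ✓; |RC| = 37.60 ✓; |ZC| = 34.01 ✓.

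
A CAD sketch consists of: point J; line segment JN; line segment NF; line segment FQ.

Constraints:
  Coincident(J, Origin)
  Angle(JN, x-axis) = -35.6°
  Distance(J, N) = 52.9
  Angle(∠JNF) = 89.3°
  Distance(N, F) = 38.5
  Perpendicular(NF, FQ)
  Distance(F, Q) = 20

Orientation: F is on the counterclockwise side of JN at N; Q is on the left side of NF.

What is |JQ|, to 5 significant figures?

50.150

J is at the origin; JN runs at -35.6° with length 52.9, so N = 52.9·(cos -35.6°, sin -35.6°) = (43.013, -30.794). ∠JNF = 89.3°, so NF runs at -35.6° + (180° − 89.3°) = 55.100° from the x-axis; with |NF| = 38.5, F = N + 38.5·(cos 55.100°, sin 55.100°) = (65.041, 0.78154). NF ⟂ FQ; with |FQ| = 20.0 on the left of NF, Q = F + 20.0·(-0.82015, 0.57215) = (48.638, 12.224). Then |JQ| = |Q − J| = 50.150.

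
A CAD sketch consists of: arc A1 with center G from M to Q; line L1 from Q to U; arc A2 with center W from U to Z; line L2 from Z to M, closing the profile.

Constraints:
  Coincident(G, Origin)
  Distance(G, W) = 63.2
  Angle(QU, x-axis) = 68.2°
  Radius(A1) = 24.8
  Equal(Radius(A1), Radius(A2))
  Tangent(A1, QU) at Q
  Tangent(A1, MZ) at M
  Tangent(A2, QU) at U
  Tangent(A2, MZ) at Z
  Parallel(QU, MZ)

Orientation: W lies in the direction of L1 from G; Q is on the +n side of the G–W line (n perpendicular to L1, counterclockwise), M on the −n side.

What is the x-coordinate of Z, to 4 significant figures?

46.50

The slot axis is L1's direction at 68.2°, so u = (cos 68.2°, sin 68.2°) = (0.3714, 0.9285) and n = (−sin 68.2°, cos 68.2°) = (-0.9285, 0.3714). G is at the origin and W lies 63.2 along u from G, so W = 63.2·u = (23.47, 58.68). Tangency of A1 to both parallel lines with radius 24.8 puts Q and M at G ± 24.8·n: Q = (-23.03, 9.210), M = (23.03, -9.210). Equal radii place U and Z the same way about W: U = W + 24.8·n = (0.4440, 67.89), Z = W − 24.8·n = (46.50, 49.47). So Z.x = 46.50.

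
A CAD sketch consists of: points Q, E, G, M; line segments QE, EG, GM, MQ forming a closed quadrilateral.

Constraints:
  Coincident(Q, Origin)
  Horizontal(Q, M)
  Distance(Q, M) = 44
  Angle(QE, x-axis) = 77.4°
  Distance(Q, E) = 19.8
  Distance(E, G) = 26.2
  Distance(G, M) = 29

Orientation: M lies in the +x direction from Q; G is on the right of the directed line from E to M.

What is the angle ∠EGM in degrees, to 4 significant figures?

106.1°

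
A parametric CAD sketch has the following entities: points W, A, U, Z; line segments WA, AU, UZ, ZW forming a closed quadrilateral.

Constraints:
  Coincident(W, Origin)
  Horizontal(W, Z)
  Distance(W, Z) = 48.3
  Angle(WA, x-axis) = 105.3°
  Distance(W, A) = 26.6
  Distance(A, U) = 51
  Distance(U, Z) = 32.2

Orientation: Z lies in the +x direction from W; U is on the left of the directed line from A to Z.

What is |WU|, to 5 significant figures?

54.000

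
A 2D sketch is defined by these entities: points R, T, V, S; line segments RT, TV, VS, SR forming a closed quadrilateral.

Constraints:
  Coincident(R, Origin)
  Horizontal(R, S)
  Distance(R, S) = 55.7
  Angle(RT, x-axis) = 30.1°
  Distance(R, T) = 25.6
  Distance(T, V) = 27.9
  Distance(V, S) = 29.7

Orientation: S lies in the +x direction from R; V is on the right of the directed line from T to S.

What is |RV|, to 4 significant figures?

32.72

R is at the origin; RS is horizontal with |RS| = 55.7 and S in +x, so S = (55.7, 0). RT runs at 30.1° with |RT| = 25.6, so T = (22.15, 12.84). V is determined by |TV| = 27.9 and |VS| = 29.7 together: it lies at the intersection of circle(T, 27.9) and circle(S, 29.7). With |TS| = 35.92, the foot of the radical line on TS is 16.52 from T and the perpendicular offset is √(27.9² − 16.52²) = 22.48. Taking the right-of-TS solution: V = (29.54, -14.06).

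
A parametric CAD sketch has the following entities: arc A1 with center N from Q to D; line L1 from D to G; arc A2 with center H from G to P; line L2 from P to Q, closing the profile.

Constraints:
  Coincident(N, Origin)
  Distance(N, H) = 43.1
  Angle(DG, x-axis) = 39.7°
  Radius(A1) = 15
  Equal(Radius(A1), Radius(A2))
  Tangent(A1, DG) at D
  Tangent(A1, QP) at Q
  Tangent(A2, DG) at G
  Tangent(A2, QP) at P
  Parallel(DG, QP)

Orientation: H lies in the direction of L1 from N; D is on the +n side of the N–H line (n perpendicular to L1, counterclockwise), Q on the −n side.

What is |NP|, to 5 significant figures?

45.636

The slot axis is L1's direction at 39.7°, so u = (cos 39.7°, sin 39.7°) = (0.76940, 0.63877) and n = (−sin 39.7°, cos 39.7°) = (-0.63877, 0.76940). N is at the origin and H lies 43.1 along u from N, so H = 43.1·u = (33.161, 27.531). Tangency of A1 to both parallel lines with radius 15.0 puts D and Q at N ± 15.0·n: D = (-9.5815, 11.541), Q = (9.5815, -11.541). Equal radii place G and P the same way about H: G = H + 15.0·n = (23.580, 39.072), P = H − 15.0·n = (42.743, 15.990). Then |NP| = |P − N| = 45.636.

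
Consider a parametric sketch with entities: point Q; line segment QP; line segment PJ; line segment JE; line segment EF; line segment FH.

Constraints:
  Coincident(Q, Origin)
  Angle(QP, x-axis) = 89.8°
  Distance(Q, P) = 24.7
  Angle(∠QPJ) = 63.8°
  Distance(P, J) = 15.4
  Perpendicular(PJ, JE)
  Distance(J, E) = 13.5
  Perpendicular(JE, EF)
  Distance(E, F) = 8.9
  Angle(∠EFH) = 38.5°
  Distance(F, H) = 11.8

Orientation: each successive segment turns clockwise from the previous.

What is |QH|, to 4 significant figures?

16.72

Q is at the origin; QP runs at 89.8° with length 24.7, so P = (0.08622, 24.70). ∠QPJ = 63.8° gives PJ at -26.40° from the x-axis; with |PJ| = 15.4, J = (13.88, 17.85). PJ ⟂ JE, so JE runs at -116.4°; with |JE| = 13.5, E = (7.878, 5.760). JE is perpendicular to EF, so EF runs at 153.6°; with |EF| = 8.9, F = (-0.09423, 9.718). ∠EFH = 38.5° gives FH at 12.10° from the x-axis; with |FH| = 11.8, H = (11.44, 12.19). Then |QH| = |H − Q| = 16.72.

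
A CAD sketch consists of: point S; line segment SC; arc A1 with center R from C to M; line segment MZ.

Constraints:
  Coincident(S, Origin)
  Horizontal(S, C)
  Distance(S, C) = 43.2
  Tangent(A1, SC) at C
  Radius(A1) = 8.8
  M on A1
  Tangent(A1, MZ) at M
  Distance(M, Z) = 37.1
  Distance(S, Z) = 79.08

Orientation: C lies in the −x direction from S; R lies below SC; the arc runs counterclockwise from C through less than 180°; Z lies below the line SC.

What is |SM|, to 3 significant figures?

50.7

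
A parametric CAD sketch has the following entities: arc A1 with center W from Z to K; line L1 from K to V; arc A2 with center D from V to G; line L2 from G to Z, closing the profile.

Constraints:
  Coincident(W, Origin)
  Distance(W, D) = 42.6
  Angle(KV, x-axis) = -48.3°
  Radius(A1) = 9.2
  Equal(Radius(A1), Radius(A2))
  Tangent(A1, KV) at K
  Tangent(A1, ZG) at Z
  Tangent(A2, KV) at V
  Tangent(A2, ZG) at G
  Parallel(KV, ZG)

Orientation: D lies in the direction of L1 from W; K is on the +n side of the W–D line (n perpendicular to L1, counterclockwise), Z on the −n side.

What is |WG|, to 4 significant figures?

43.58

The slot axis is L1's direction at -48.3°, so u = (cos -48.3°, sin -48.3°) = (0.6652, -0.7466) and n = (−sin -48.3°, cos -48.3°) = (0.7466, 0.6652). W is at the origin and D lies 42.6 along u from W, so D = 42.6·u = (28.34, -31.81). Tangency of A1 to both parallel lines with radius 9.2 puts K and Z at W ± 9.2·n: K = (6.869, 6.120), Z = (-6.869, -6.120). Equal radii place V and G the same way about D: V = D + 9.2·n = (35.21, -25.69), G = D − 9.2·n = (21.47, -37.93). Then |WG| = |G − W| = 43.58.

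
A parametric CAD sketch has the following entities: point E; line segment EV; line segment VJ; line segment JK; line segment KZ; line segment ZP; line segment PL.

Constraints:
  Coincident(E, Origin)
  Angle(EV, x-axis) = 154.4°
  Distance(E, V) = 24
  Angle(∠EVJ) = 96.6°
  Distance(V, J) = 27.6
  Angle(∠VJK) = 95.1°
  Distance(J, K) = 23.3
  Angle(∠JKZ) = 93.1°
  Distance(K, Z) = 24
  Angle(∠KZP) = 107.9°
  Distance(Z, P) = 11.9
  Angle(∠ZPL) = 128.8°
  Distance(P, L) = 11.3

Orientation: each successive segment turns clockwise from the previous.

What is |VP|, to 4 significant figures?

15.96

∠JKZ = 93.1° gives KZ at -100.8° from the x-axis; with |KZ| = 24.0, Z = (5.462, 7.294). ∠KZP = 107.9° gives ZP at -172.9° from the x-axis; with |ZP| = 11.9, P = (-6.347, 5.823). Then |VP| = |P − V| = 15.96.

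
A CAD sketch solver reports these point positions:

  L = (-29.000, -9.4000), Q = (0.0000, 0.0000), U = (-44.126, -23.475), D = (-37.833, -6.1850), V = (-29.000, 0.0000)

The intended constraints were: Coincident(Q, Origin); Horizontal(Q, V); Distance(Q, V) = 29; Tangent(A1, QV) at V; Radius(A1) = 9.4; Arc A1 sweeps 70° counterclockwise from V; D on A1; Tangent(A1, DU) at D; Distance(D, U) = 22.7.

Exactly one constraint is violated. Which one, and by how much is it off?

Distance(D, U) = 22.7 — off by 4.30.

Q = (0.00, 0.00) ✓; Q.y = 0.00, V.y = 0.00 ✓; |QV| = 29.00 ✓; ∠(LV, VQ) = 90.00° ✓; |LV| = 9.400 ✓; bearing(L→D) − bearing(L→V) = 70.00° ✓; |LD| = 9.400 ✓; ∠(LD, DU) = 90.00° ✓; |DU| = 18.40 ✗.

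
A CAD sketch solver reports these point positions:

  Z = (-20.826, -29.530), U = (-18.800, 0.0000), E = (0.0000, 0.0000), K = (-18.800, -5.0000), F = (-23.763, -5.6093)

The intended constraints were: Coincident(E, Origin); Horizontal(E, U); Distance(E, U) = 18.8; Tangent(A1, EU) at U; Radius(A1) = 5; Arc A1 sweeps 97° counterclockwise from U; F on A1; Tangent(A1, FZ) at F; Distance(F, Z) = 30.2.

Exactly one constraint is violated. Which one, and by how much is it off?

Distance(F, Z) = 30.2 — off by 6.10.

E = (0.00, 0.00) ✓; E.y = 0.00, U.y = 0.00 ✓; |EU| = 18.80 ✓; ∠(KU, UE) = 90.00° ✓; |KU| = 5.000 ✓; bearing(K→F) − bearing(K→U) = 97.00° ✓; |KF| = 5.000 ✓; ∠(KF, FZ) = 90.00° ✓; |FZ| = 24.10 ✗.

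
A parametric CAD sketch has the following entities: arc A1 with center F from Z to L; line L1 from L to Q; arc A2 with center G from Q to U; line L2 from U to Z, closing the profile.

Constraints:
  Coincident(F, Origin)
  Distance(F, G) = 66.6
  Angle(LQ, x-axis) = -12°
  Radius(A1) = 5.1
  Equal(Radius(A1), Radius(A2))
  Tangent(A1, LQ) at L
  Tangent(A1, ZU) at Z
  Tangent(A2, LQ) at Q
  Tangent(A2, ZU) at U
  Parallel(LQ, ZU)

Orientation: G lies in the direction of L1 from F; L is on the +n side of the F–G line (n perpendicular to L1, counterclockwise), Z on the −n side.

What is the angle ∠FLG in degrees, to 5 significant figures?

85.621°

The slot axis is L1's direction at -12.0°, so u = (cos -12.0°, sin -12.0°) = (0.97815, -0.20791) and n = (−sin -12.0°, cos -12.0°) = (0.20791, 0.97815). F is at the origin and G lies 66.6 along u from F, so G = 66.6·u = (65.145, -13.847). Tangency of A1 to both parallel lines with radius 5.1 puts L and Z at F ± 5.1·n: L = (1.0603, 4.9886), Z = (-1.0603, -4.9886). Then cos ∠FLG = LF·LG / (|LF||LG|), giving 85.621°.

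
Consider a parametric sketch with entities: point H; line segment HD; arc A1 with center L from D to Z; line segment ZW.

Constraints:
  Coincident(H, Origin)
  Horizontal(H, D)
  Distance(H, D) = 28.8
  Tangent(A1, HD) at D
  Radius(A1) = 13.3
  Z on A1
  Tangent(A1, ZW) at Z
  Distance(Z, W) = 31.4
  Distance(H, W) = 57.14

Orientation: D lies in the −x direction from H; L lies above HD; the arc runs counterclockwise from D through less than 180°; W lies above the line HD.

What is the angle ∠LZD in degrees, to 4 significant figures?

30.70°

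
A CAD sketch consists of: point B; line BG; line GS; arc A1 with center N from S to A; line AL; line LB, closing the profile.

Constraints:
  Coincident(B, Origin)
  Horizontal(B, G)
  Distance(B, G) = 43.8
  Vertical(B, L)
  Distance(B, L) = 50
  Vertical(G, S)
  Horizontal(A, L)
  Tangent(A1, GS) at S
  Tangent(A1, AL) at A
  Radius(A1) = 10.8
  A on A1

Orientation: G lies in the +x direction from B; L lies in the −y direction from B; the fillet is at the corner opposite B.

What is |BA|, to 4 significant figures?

59.91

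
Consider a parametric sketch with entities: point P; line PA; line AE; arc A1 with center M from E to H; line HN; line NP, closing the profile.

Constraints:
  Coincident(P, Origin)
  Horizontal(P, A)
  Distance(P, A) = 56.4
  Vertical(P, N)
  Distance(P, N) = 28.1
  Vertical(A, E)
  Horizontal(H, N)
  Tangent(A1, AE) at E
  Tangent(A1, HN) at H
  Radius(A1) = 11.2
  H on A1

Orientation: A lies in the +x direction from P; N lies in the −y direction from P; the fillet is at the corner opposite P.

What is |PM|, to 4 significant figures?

48.26

P is at the origin; P and A share the same y with |PA| = 56.4 and A on the +x side, so A = (56.40, 0.000). P and N share the same x with |PN| = 28.1 and N on the −y side, so N = (0.000, -28.10). The virtual corner opposite P is at (56.40, -28.10). A1 meets AE tangentially, so ME is at right angles to AE and the tangent condition forces MH to be normal to HN, with radius 11.2, so the center M sits 11.2 in from both sides at M = (45.20, -16.90). Then |PM| = |M − P| = 48.26.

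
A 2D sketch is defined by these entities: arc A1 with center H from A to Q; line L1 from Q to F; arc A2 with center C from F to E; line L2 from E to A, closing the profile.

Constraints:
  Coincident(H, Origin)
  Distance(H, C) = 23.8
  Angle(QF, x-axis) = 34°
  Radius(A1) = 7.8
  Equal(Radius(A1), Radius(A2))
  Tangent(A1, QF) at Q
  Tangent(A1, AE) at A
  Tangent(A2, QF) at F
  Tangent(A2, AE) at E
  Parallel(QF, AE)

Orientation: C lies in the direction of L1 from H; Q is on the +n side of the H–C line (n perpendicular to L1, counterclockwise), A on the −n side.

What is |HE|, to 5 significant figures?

25.046

Tangency of A1 to both parallel lines with radius 7.8 puts Q and A at H ± 7.8·n: Q = (-4.3617, 6.4665), A = (4.3617, -6.4665). Equal radii place F and E the same way about C: F = C + 7.8·n = (15.369, 19.775), E = C − 7.8·n = (24.093, 6.8423). Then |HE| = |E − H| = 25.046.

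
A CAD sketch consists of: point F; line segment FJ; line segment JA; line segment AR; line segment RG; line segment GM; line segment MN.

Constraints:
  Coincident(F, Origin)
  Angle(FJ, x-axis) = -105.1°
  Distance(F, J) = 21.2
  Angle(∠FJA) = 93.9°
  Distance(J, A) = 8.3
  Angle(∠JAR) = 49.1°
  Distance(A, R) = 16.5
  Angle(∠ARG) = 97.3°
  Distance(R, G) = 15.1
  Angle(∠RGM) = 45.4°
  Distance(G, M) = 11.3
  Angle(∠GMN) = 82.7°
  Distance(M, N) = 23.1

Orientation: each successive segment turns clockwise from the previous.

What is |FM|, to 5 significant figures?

19.517

F is at the origin; FJ runs at -105.1° with length 21.2, so J = (-5.5227, -20.468). ∠FJA = 93.9° gives JA at 168.80° from the x-axis; with |JA| = 8.3, A = (-13.665, -18.856). ∠JAR = 49.1° gives AR at 37.900° from the x-axis; with |AR| = 16.5, R = (-0.64474, -8.7202). ∠ARG = 97.3° gives RG at -44.800° from the x-axis; with |RG| = 15.1, G = (10.070, -19.360). ∠RGM = 45.4° gives GM at -179.40° from the x-axis; with |GM| = 11.3, M = (-1.2296, -19.478). Then |FM| = |M − F| = 19.517.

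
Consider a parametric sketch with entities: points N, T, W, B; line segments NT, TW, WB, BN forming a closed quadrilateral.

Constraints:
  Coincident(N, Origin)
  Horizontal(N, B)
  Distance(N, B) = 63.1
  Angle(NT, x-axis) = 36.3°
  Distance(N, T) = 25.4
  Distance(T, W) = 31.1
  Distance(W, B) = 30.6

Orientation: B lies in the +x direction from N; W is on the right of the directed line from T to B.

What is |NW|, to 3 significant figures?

37.2

N is at the origin; N and B share the same y with |NB| = 63.1 and B in +x, so B = (63.1, 0). NT runs at 36.3° with |NT| = 25.4, so T = (20.5, 15.0). W is determined by |TW| = 31.1 and |WB| = 30.6 together: it lies at the intersection of circle(T, 31.1) and circle(B, 30.6). With |TB| = 45.2, the foot of the radical line on TB is 22.9 from T and the perpendicular offset is √(31.1² − 22.9²) = 21.0. Taking the right-of-TB solution: W = (35.1, -12.4).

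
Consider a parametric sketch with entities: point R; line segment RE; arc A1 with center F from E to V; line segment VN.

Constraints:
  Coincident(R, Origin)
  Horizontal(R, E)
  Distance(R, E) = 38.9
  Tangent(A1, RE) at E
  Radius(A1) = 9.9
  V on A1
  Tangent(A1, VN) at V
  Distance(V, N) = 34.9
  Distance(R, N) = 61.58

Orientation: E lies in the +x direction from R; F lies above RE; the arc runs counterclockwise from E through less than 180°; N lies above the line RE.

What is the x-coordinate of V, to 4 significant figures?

48.55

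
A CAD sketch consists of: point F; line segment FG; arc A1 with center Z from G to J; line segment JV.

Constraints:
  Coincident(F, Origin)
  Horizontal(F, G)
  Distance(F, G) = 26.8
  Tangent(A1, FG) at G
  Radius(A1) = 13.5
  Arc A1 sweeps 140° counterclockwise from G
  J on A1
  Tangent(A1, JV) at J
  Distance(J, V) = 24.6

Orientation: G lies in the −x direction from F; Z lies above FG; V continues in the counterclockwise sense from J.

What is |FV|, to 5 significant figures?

54.213

F is at the origin; F and G share the same y with |FG| = 26.8 and G on the −x side, so G = (-26.800, 0.0000). Since A1 is tangent to FG there, ZG ⟂ FG, so Z = G + (0, 13.5) = (-26.800, 13.500). On A1, G sits at bearing -90° from Z; a 140° counterclockwise sweep puts J at bearing 50°, so J = Z + 13.5·(cos 50°, sin 50°) = (-18.122, 23.842). The tangent condition forces ZJ to be normal to JV, so JV runs along (−sin 50°, cos 50°); with |JV| = 24.6, V = (-36.967, 39.654). Then |FV| = |V − F| = 54.213.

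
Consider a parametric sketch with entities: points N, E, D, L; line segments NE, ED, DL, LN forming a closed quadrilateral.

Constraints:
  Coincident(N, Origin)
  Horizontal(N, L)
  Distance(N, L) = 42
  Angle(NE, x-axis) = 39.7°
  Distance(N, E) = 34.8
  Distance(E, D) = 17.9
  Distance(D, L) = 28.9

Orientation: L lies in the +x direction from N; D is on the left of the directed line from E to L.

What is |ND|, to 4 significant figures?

52.12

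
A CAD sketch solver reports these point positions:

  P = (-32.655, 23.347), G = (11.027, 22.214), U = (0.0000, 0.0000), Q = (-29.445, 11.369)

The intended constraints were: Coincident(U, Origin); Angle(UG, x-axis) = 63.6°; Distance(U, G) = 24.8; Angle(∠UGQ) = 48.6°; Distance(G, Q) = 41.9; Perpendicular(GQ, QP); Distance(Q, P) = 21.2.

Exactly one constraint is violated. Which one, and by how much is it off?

Distance(Q, P) = 21.2 — off by 8.80.

U = (0.00, 0.00) ✓; UG at 63.60° ✓; |UG| = 24.80 ✓; ∠UGQ = 48.60° ✓; |GQ| = 41.90 ✓; ∠(GQ, QP) = 90.00° ✓; |QP| = 12.40 ✗.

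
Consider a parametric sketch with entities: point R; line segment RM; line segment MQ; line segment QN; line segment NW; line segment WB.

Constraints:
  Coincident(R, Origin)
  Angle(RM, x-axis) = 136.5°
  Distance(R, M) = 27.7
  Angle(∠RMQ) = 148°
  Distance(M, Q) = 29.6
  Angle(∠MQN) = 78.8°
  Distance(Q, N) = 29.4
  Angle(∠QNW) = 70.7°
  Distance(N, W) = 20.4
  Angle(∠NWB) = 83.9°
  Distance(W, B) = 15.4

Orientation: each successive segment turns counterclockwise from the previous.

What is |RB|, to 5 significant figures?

39.913

R is at the origin; RM runs at 136.5° with length 27.7, so M = (-20.093, 19.067). ∠RMQ = 148.0° gives MQ at 168.50° from the x-axis; with |MQ| = 29.6, Q = (-49.099, 24.969). ∠MQN = 78.8° gives QN at -90.300° from the x-axis; with |QN| = 29.4, N = (-49.253, -4.4309). ∠QNW = 70.7° gives NW at 19.000° from the x-axis; with |NW| = 20.4, W = (-29.964, 2.2107). ∠NWB = 83.9° gives WB at 115.10° from the x-axis; with |WB| = 15.4, B = (-36.497, 16.156). Then |RB| = |B − R| = 39.913.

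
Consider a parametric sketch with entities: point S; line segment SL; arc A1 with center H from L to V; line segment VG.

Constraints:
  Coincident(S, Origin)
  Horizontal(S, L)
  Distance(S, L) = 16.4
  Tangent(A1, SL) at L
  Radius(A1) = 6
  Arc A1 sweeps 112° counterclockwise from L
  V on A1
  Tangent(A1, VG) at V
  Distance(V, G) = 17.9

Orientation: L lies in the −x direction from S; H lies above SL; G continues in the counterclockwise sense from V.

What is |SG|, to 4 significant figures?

30.41

S is at the origin; SL is horizontal with |SL| = 16.4 and L on the −x side, so L = (-16.40, 0.000). Tangency of A1 to SL means the radius HL is perpendicular to SL, so H = L + (0, 6) = (-16.40, 6.000). On A1, L sits at bearing -90° from H; a 112° counterclockwise sweep puts V at bearing 22°, so V = H + 6.0·(cos 22°, sin 22°) = (-10.84, 8.248). Tangency of A1 to VG means the radius HV is perpendicular to VG, so VG runs along (−sin 22°, cos 22°); with |VG| = 17.9, G = (-17.54, 24.84). Then |SG| = |G − S| = 30.41.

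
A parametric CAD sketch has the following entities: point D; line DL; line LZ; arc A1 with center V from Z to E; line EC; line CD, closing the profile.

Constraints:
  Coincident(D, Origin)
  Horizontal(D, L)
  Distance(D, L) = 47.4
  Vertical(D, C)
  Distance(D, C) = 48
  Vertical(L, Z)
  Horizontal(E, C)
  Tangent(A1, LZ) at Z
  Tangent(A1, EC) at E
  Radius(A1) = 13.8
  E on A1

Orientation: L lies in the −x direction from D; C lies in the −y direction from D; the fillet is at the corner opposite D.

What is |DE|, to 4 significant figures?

58.59

D is at the origin; D and L share the same y with |DL| = 47.4 and L on the −x side, so L = (-47.40, 0.000). DC is vertical with |DC| = 48.0 and C on the −y side, so C = (0.000, -48.00). The virtual corner opposite D is at (-47.40, -48.00). A1 meets LZ tangentially, so VZ is at right angles to LZ and A1 meets EC tangentially, so VE is at right angles to EC, with radius 13.8, so the center V sits 13.8 in from both sides at V = (-33.60, -34.20). That places the tangent points at Z = (-47.40, -34.20) on LZ and E = (-33.60, -48.00) on EC. Then |DE| = |E − D| = 58.59.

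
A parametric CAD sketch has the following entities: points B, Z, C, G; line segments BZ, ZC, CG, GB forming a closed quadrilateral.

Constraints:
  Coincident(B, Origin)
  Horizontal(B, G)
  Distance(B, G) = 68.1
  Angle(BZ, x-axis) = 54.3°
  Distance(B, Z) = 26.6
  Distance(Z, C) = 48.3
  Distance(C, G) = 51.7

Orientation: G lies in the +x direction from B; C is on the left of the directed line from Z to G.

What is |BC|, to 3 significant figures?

74.0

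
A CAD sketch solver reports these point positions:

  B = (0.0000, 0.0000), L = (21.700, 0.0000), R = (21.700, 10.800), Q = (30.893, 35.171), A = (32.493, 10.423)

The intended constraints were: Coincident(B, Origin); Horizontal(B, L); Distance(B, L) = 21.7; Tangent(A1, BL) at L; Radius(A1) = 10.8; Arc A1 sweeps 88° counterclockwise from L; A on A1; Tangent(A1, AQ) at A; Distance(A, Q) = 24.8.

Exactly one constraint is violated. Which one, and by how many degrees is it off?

Tangent(A1, AQ) at A — off by 5.70°.

B = (0.00, 0.00) ✓; B.y = 0.00, L.y = 0.00 ✓; |BL| = 21.70 ✓; ∠(RL, LB) = 90.00° ✓; |RL| = 10.80 ✓; bearing(R→A) − bearing(R→L) = 88.00° ✓; |RA| = 10.80 ✓; ∠(RA, AQ) = 84.30° ✗; |AQ| = 24.80 ✓.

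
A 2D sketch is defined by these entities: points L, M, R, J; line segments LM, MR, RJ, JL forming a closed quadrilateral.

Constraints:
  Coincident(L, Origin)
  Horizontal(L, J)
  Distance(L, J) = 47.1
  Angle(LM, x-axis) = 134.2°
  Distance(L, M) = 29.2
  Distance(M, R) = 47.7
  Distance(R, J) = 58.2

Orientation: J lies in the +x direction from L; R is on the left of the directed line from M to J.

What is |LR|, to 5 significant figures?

53.005

Checks: |MR| = 47.70 ✓; |RJ| = 58.20 ✓.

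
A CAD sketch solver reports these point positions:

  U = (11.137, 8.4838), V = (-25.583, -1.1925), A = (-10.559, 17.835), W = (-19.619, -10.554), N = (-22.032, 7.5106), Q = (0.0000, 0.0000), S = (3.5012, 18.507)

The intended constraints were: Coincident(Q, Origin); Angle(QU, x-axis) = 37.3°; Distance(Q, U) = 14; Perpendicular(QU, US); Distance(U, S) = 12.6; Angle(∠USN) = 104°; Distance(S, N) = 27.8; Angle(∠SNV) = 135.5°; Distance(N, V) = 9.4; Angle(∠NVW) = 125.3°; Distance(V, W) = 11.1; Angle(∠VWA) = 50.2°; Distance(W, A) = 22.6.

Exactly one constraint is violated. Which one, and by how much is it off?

Distance(W, A) = 22.6 — off by 7.20.

Q = (0.00, 0.00) ✓; QU at 37.30° ✓; |QU| = 14.00 ✓; ∠(QU, US) = 90.00° ✓; |US| = 12.60 ✓; ∠USN = 104.0° ✓; |SN| = 27.80 ✓; ∠SNV = 135.5° ✓; |NV| = 9.400 ✓; ∠NVW = 125.3° ✓; |VW| = 11.10 ✓; ∠VWA = 50.20° ✓; |WA| = 29.80 ✗.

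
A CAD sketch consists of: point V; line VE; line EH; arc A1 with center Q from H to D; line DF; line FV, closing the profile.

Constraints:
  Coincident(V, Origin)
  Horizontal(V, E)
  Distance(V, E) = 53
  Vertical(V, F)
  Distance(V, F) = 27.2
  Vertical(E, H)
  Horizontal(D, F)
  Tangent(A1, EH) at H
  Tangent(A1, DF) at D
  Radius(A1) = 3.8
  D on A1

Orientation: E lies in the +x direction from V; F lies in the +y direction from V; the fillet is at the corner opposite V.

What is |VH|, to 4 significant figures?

57.94

V is at the origin; VE is horizontal with |VE| = 53.0 and E on the +x side, so E = (53.00, 0.000). V and F share the same x with |VF| = 27.2 and F on the +y side, so F = (0.000, 27.20). The virtual corner opposite V is at (53.00, 27.20). Tangency of A1 to EH means the radius QH is perpendicular to EH and A1 meets DF tangentially, so QD is at right angles to DF, with radius 3.8, so the center Q sits 3.8 in from both sides at Q = (49.20, 23.40). That places the tangent points at H = (53.00, 23.40) on EH and D = (49.20, 27.20) on DF. Then |VH| = |H − V| = 57.94.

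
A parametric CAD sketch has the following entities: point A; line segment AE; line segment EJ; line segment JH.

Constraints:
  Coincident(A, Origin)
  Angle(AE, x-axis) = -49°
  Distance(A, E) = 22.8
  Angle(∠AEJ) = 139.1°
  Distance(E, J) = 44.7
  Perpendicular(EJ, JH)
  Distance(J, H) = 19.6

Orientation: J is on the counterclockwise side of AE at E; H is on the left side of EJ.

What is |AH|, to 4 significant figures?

62.11

A is at the origin; AE runs at -49.0° with length 22.8, so E = 22.8·(cos -49.0°, sin -49.0°) = (14.96, -17.21). ∠AEJ = 139.1°, so EJ runs at -49.0° + (180° − 139.1°) = -8.100° from the x-axis; with |EJ| = 44.7, J = E + 44.7·(cos -8.100°, sin -8.100°) = (59.21, -23.51). EJ ⟂ JH; with |JH| = 19.6 on the left of EJ, H = J + 19.6·(0.1409, 0.9900) = (61.97, -4.101). Then |AH| = |H − A| = 62.11.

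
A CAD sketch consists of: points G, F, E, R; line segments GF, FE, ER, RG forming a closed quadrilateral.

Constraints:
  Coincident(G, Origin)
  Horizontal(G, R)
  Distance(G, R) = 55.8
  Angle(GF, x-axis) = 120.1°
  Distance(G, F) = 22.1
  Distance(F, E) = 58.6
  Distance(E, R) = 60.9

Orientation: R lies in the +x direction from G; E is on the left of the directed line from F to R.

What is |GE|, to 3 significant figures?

66.1

G is at the origin; G and R share the same y with |GR| = 55.8 and R in +x, so R = (55.8, 0). GF runs at 120.1° with |GF| = 22.1, so F = (-11.1, 19.1). E is determined by |FE| = 58.6 and |ER| = 60.9 together: it lies at the intersection of circle(F, 58.6) and circle(R, 60.9). With |FR| = 69.6, the foot of the radical line on FR is 32.8 from F and the perpendicular offset is √(58.6² − 32.8²) = 48.6. Taking the left-of-FR solution: E = (33.8, 56.8).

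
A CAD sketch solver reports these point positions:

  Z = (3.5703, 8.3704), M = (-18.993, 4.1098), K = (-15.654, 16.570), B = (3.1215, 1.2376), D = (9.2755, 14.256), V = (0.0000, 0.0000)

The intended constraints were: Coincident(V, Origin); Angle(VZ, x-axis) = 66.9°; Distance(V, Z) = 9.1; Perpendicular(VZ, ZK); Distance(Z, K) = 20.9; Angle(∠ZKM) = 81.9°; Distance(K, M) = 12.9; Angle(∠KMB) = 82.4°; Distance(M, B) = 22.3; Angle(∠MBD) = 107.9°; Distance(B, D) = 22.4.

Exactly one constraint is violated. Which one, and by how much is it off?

Distance(B, D) = 22.4 — off by 8.00.

V = (0.00, 0.00) ✓; VZ at 66.90° ✓; |VZ| = 9.100 ✓; ∠(VZ, ZK) = 90.00° ✓; |ZK| = 20.90 ✓; ∠ZKM = 81.90° ✓; |KM| = 12.90 ✓; ∠KMB = 82.40° ✓; |MB| = 22.30 ✓; ∠MBD = 107.9° ✓; |BD| = 14.40 ✗.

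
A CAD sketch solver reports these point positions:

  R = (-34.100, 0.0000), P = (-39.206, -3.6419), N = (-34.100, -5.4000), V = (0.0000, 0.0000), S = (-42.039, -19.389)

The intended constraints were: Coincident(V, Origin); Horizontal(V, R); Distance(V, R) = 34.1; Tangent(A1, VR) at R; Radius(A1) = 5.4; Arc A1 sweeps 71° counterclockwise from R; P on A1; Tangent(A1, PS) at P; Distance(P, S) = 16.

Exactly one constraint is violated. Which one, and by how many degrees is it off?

Tangent(A1, PS) at P — off by 8.80°.

V = (0.00, 0.00) ✓; V.y = 0.00, R.y = 0.00 ✓; |VR| = 34.10 ✓; ∠(NR, RV) = 90.00° ✓; |NR| = 5.400 ✓; bearing(N→P) − bearing(N→R) = 71.00° ✓; |NP| = 5.400 ✓; ∠(NP, PS) = 81.20° ✗; |PS| = 16.00 ✓.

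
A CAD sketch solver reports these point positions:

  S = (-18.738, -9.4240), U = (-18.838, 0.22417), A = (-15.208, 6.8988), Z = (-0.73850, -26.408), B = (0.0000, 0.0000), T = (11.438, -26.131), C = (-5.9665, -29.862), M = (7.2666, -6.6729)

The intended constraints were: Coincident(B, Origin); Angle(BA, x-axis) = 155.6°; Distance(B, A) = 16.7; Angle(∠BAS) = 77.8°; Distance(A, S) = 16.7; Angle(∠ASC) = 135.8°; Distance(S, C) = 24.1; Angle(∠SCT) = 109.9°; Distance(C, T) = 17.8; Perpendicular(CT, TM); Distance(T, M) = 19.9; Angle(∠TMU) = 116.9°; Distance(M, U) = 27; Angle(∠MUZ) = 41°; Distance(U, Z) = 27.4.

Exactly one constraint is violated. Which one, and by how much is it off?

Distance(U, Z) = 27.4 — off by 4.80.

B = (0.00, 0.00) ✓; BA at 155.6° ✓; |BA| = 16.70 ✓; ∠BAS = 77.80° ✓; |AS| = 16.70 ✓; ∠ASC = 135.8° ✓; |SC| = 24.10 ✓; ∠SCT = 109.9° ✓; |CT| = 17.80 ✓; ∠(CT, TM) = 90.00° ✓; |TM| = 19.90 ✓; ∠TMU = 116.9° ✓; |MU| = 27.00 ✓; ∠MUZ = 41.00° ✓; |UZ| = 32.20 ✗.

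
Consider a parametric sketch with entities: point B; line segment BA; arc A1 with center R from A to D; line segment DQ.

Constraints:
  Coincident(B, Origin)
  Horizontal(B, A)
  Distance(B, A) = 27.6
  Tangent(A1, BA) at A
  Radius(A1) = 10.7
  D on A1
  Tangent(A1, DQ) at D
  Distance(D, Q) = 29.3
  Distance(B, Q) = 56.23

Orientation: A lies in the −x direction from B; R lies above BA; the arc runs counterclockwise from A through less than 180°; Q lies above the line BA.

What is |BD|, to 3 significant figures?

27.0

B is at the origin; BA is horizontal with |BA| = 27.6 and A on the −x side, so A = (-27.6, 0.00). A1 meets BA tangentially, so RA is at right angles to BA, so R = A + (0, 10.7) = (-27.6, 10.7). Since RD ⟂ DQ (tangency), |RQ| = √(10.7² + 29.3²) = 31.2 regardless of where D sits on A1. So Q lies on both circle(B, 56.23) and circle(R, 31.2); the above-BA intersection is Q = (-40.3, 39.2). D is the foot of the tangent from Q: D = (-19.9, 18.2).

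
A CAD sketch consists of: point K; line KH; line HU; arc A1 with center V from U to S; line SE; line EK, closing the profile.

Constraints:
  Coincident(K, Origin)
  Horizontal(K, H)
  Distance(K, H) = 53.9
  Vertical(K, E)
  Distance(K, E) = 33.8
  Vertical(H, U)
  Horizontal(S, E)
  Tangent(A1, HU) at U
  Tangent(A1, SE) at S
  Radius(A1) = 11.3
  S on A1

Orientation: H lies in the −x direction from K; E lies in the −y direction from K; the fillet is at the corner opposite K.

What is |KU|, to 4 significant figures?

58.41

K is at the origin; K and H share the same y with |KH| = 53.9 and H on the −x side, so H = (-53.90, 0.000). KE is vertical with |KE| = 33.8 and E on the −y side, so E = (0.000, -33.80). The virtual corner opposite K is at (-53.90, -33.80). Tangency of A1 to HU means the radius VU is perpendicular to HU and since A1 is tangent to SE there, VS ⟂ SE, with radius 11.3, so the center V sits 11.3 in from both sides at V = (-42.60, -22.50). That places the tangent points at U = (-53.90, -22.50) on HU and S = (-42.60, -33.80) on SE. Then |KU| = |U − K| = 58.41.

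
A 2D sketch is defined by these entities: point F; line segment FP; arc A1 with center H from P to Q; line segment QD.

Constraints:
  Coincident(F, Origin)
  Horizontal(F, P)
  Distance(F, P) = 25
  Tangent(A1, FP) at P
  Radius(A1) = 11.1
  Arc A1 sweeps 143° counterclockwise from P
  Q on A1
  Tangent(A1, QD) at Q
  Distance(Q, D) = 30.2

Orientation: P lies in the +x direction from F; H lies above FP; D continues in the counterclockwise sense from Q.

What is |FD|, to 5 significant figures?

38.882

On A1, P sits at bearing -90° from H; a 143° counterclockwise sweep puts Q at bearing 53°, so Q = H + 11.1·(cos 53°, sin 53°) = (31.680, 19.965). Since A1 is tangent to QD there, HQ ⟂ QD, so QD runs along (−sin 53°, cos 53°); with |QD| = 30.2, D = (7.5614, 38.140). Then |FD| = |D − F| = 38.882.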